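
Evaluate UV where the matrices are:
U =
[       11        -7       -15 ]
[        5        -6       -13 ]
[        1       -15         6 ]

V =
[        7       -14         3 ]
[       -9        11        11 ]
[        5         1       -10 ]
UV =
[       65      -246       106 ]
[       24      -149        79 ]
[      172      -173      -222 ]

Matrix multiplication: (UV)[i][j] = sum over k of U[i][k] * V[k][j].
  (UV)[0][0] = (11)*(7) + (-7)*(-9) + (-15)*(5) = 65
  (UV)[0][1] = (11)*(-14) + (-7)*(11) + (-15)*(1) = -246
  (UV)[0][2] = (11)*(3) + (-7)*(11) + (-15)*(-10) = 106
  (UV)[1][0] = (5)*(7) + (-6)*(-9) + (-13)*(5) = 24
  (UV)[1][1] = (5)*(-14) + (-6)*(11) + (-13)*(1) = -149
  (UV)[1][2] = (5)*(3) + (-6)*(11) + (-13)*(-10) = 79
  (UV)[2][0] = (1)*(7) + (-15)*(-9) + (6)*(5) = 172
  (UV)[2][1] = (1)*(-14) + (-15)*(11) + (6)*(1) = -173
  (UV)[2][2] = (1)*(3) + (-15)*(11) + (6)*(-10) = -222
UV =
[       65      -246       106 ]
[       24      -149        79 ]
[      172      -173      -222 ]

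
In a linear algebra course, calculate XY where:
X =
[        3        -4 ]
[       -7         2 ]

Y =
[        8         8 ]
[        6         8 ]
XY =
[        0        -8 ]
[      -44       -40 ]

Matrix multiplication: (XY)[i][j] = sum over k of X[i][k] * Y[k][j].
  (XY)[0][0] = (3)*(8) + (-4)*(6) = 0
  (XY)[0][1] = (3)*(8) + (-4)*(8) = -8
  (XY)[1][0] = (-7)*(8) + (2)*(6) = -44
  (XY)[1][1] = (-7)*(8) + (2)*(8) = -40
XY =
[        0        -8 ]
[      -44       -40 ]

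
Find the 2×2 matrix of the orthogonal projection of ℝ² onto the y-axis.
[[0, 0], [0, 1]]

The orthogonal projection onto the line spanned by a nonzero vector u = (a, b) has matrix P = (u uᵀ) / (uᵀ u) = (1/(a² + b²)) · [[a², ab], [ab, b²]].
Here u = (0, 1), so a² + b² = 0 + 1 = 1.
P = (1/1) · [[0, 0], [0, 1]] = [[0, 0], [0, 1]].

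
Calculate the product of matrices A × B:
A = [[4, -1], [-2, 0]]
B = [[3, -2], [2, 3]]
[[10, -11], [-6, 4]]

Matrix multiplication:
C[0][0] = 4×3 + -1×2 = 10
C[0][1] = 4×-2 + -1×3 = -11
C[1][0] = -2×3 + 0×2 = -6
C[1][1] = -2×-2 + 0×3 = 4
Result: [[10, -11], [-6, 4]]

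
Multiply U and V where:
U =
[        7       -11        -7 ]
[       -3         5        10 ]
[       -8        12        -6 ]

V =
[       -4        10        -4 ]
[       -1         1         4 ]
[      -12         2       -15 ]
UV =
[       67        45        33 ]
[     -113        -5      -118 ]
[       92       -80       170 ]

Matrix multiplication: (UV)[i][j] = sum over k of U[i][k] * V[k][j].
  (UV)[0][0] = (7)*(-4) + (-11)*(-1) + (-7)*(-12) = 67
  (UV)[0][1] = (7)*(10) + (-11)*(1) + (-7)*(2) = 45
  (UV)[0][2] = (7)*(-4) + (-11)*(4) + (-7)*(-15) = 33
  (UV)[1][0] = (-3)*(-4) + (5)*(-1) + (10)*(-12) = -113
  (UV)[1][1] = (-3)*(10) + (5)*(1) + (10)*(2) = -5
  (UV)[1][2] = (-3)*(-4) + (5)*(4) + (10)*(-15) = -118
  (UV)[2][0] = (-8)*(-4) + (12)*(-1) + (-6)*(-12) = 92
  (UV)[2][1] = (-8)*(10) + (12)*(1) + (-6)*(2) = -80
  (UV)[2][2] = (-8)*(-4) + (12)*(4) + (-6)*(-15) = 170
UV =
[       67        45        33 ]
[     -113        -5      -118 ]
[       92       -80       170 ]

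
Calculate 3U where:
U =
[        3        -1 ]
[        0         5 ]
3U =
[        9        -3 ]
[        0        15 ]

Scalar multiplication is elementwise: (3U)[i][j] = 3 * U[i][j].
  (3U)[0][0] = 3 * (3) = 9
  (3U)[0][1] = 3 * (-1) = -3
  (3U)[1][0] = 3 * (0) = 0
  (3U)[1][1] = 3 * (5) = 15
3U =
[        9        -3 ]
[        0        15 ]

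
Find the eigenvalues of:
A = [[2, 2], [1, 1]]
λ = 0, 3

Solve det(A - λI) = 0. For a 2×2 matrix this is λ² - (trace)λ + det = 0.
trace(A) = 2 + 1 = 3.
det(A) = (2)*(1) - (2)*(1) = 2 - 2 = 0.
Characteristic equation: λ² - (3)λ + (0) = 0.
Discriminant: (3)² - 4*(0) = 9 - 0 = 9.
Roots: λ = (3 ± √9) / 2 = 0, 3.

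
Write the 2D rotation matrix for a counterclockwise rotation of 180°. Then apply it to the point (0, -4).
R = [[-1, 0], [0, -1]]; R·(0, -4) = (0, 4)

Rotation matrix formula: R(θ) = [[cos θ, -sin θ], [sin θ, cos θ]]
For θ = 180°:
cos(180°) = -1
sin(180°) = 0
R = [[-1, 0], [0, -1]]
Apply to (0, -4): [-1·0 + (0)·-4, 0·0 + -1·-4] = (0, 4)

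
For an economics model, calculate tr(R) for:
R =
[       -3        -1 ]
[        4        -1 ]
tr(R) = -3 - 1 = -4

The trace of a square matrix is the sum of its diagonal entries.
Diagonal entries of R: R[0][0] = -3, R[1][1] = -1.
tr(R) = -3 - 1 = -4.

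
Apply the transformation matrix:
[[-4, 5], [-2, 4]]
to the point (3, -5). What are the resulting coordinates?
(-37, -26)

Matrix multiplication:
[[-4, 5], [-2, 4]] × [3, -5]ᵀ
= [-4×3 + 5×-5, -2×3 + 4×-5]ᵀ
= [-37.0000, -26.0000]ᵀ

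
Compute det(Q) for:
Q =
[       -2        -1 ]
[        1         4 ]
det(Q) = -7

For a 2×2 matrix [[a, b], [c, d]], det = a*d - b*c.
det(Q) = (-2)*(4) - (-1)*(1) = -8 + 1 = -7.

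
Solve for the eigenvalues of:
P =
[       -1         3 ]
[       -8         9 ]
λ = 3, 5

Solve det(P - λI) = 0. For a 2×2 matrix the characteristic equation is λ² - (trace)λ + det = 0.
trace(P) = a + d = -1 + 9 = 8.
det(P) = a*d - b*c = (-1)*(9) - (3)*(-8) = -9 + 24 = 15.
Characteristic equation: λ² - (8)λ + (15) = 0.
Discriminant = (8)² - 4*(15) = 64 - 60 = 4.
λ = (8 ± √4) / 2 = (8 ± 2) / 2 = 3, 5.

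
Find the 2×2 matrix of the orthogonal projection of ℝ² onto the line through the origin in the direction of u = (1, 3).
[[1/10, 3/10], [3/10, 9/10]]

The orthogonal projection onto the line spanned by a nonzero vector u = (a, b) has matrix P = (u uᵀ) / (uᵀ u) = (1/(a² + b²)) · [[a², ab], [ab, b²]].
Here u = (1, 3), so a² + b² = 1 + 9 = 10.
P = (1/10) · [[1, 3], [3, 9]] = [[1/10, 3/10], [3/10, 9/10]].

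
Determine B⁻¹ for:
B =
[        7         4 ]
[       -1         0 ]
det(B) = 4
B⁻¹ =
[        0        -1 ]
[      1/4       7/4 ]

For a 2×2 matrix B = [[a, b], [c, d]] with det(B) ≠ 0, B⁻¹ = (1/det(B)) * [[d, -b], [-c, a]].
det(B) = (7)*(0) - (4)*(-1) = 0 + 4 = 4.
B⁻¹ = (1/4) * [[0, -4], [1, 7]].
Dividing each entry by 4 and reducing:
B⁻¹ =
[        0        -1 ]
[      1/4       7/4 ]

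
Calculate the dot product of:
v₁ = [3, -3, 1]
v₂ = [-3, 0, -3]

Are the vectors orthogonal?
-12, No

The dot product is the sum of products of corresponding components.
v₁·v₂ = (3)*(-3) + (-3)*(0) + (1)*(-3) = -9 + 0 - 3 = -12.
Two vectors are orthogonal iff their dot product is 0; here the dot product is -12, so the vectors are not orthogonal.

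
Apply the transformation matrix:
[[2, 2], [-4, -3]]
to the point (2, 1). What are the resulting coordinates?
(6, -11)

Matrix multiplication:
[[2, 2], [-4, -3]] × [2, 1]ᵀ
= [2×2 + 2×1, -4×2 + -3×1]ᵀ
= [6.0000, -11.0000]ᵀ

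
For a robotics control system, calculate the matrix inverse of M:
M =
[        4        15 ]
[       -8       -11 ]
det(M) = 76
M⁻¹ =
[   -11/76    -15/76 ]
[     2/19      1/19 ]

For a 2×2 matrix M = [[a, b], [c, d]] with det(M) ≠ 0, M⁻¹ = (1/det(M)) * [[d, -b], [-c, a]].
det(M) = (4)*(-11) - (15)*(-8) = -44 + 120 = 76.
M⁻¹ = (1/76) * [[-11, -15], [8, 4]].
Dividing each entry by 76 and reducing:
M⁻¹ =
[   -11/76    -15/76 ]
[     2/19      1/19 ]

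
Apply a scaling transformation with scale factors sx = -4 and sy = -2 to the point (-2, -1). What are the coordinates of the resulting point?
(8, 2)

Scaling matrix:
[[-4, 0], [0, -2]]
Result: (-2 × -4, -1 × -2) = (8, 2)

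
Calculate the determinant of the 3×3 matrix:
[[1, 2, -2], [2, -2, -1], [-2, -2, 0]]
18

Expansion along first row:
det = 1·det([[-2,-1],[-2,0]]) - 2·det([[2,-1],[-2,0]]) + -2·det([[2,-2],[-2,-2]])
    = 1·(-2·0 - -1·-2) - 2·(2·0 - -1·-2) + -2·(2·-2 - -2·-2)
    = 1·-2 - 2·-2 + -2·-8
    = -2 + 4 + 16 = 18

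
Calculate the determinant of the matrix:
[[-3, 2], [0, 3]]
-9

For a 2×2 matrix [[a, b], [c, d]], det = ad - bc
det = (-3)(3) - (2)(0) = -9 - 0 = -9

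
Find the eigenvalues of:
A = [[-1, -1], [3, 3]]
λ = 0, 2

Solve det(A - λI) = 0. For a 2×2 matrix this is λ² - (trace)λ + det = 0.
trace(A) = -1 + 3 = 2.
det(A) = (-1)*(3) - (-1)*(3) = -3 + 3 = 0.
Characteristic equation: λ² - (2)λ + (0) = 0.
Discriminant: (2)² - 4*(0) = 4 - 0 = 4.
Roots: λ = (2 ± √4) / 2 = 0, 2.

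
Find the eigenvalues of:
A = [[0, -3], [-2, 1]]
λ = -2, 3

Solve det(A - λI) = 0. For a 2×2 matrix this is λ² - (trace)λ + det = 0.
trace(A) = 0 + 1 = 1.
det(A) = (0)*(1) - (-3)*(-2) = 0 - 6 = -6.
Characteristic equation: λ² - (1)λ + (-6) = 0.
Discriminant: (1)² - 4*(-6) = 1 + 24 = 25.
Roots: λ = (1 ± √25) / 2 = -2, 3.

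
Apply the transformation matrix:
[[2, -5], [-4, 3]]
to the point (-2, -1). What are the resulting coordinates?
(1, 5)

Matrix multiplication:
[[2, -5], [-4, 3]] × [-2, -1]ᵀ
= [2×-2 + -5×-1, -4×-2 + 3×-1]ᵀ
= [1.0000, 5.0000]ᵀ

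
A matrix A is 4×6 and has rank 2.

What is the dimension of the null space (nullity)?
4

The rank-nullity theorem for an m×n matrix states:
rank(A) + nullity(A) = n (the number of columns).
Here n = 6 and rank(A) = 2, so nullity(A) = 6 - 2 = 4.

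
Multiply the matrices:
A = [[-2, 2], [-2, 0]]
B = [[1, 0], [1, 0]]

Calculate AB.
[[0, 0], [-2, 0]]

Each entry (i,j) of AB = sum over k of A[i][k]*B[k][j].
(AB)[0][0] = (-2)*(1) + (2)*(1) = 0
(AB)[0][1] = (-2)*(0) + (2)*(0) = 0
(AB)[1][0] = (-2)*(1) + (0)*(1) = -2
(AB)[1][1] = (-2)*(0) + (0)*(0) = 0
AB = [[0, 0], [-2, 0]]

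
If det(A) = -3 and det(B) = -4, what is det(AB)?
12

Use the multiplicative property of determinants: det(AB) = det(A)*det(B).
det(AB) = (-3)*(-4) = 12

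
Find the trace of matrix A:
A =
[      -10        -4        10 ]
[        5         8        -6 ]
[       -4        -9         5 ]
tr(A) = -10 + 8 + 5 = 3

The trace of a square matrix is the sum of its diagonal entries.
Diagonal entries of A: A[0][0] = -10, A[1][1] = 8, A[2][2] = 5.
tr(A) = -10 + 8 + 5 = 3.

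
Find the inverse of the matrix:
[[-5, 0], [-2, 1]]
[[-1/5, 0], [-2/5, 1]]

For [[a,b],[c,d]], inverse = (1/det)·[[d,-b],[-c,a]]
det = -5·1 - 0·-2 = -5
Inverse = (1/-5)·[[1, 0], [2, -5]]
        = [[-1/5, 0], [-2/5, 1]]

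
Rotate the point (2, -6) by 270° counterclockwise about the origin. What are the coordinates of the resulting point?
(-6, -2)

Rotation matrix R(θ) = [[cos θ, -sin θ], [sin θ, cos θ]]; for θ = 270°:
R = [[0, 1], [-1, 0]]
Result: R × [2, -6]ᵀ = [0·2 + (1)·-6, -1·2 + (0)·-6]ᵀ = (-6, -2)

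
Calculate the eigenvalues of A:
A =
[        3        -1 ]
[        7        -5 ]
λ = -4, 2

Solve det(A - λI) = 0. For a 2×2 matrix the characteristic equation is λ² - (trace)λ + det = 0.
trace(A) = a + d = 3 - 5 = -2.
det(A) = a*d - b*c = (3)*(-5) - (-1)*(7) = -15 + 7 = -8.
Characteristic equation: λ² - (-2)λ + (-8) = 0.
Discriminant = (-2)² - 4*(-8) = 4 + 32 = 36.
λ = (-2 ± √36) / 2 = (-2 ± 6) / 2 = -4, 2.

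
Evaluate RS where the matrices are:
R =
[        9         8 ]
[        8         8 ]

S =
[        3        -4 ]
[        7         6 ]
RS =
[       83        12 ]
[       80        16 ]

Matrix multiplication: (RS)[i][j] = sum over k of R[i][k] * S[k][j].
  (RS)[0][0] = (9)*(3) + (8)*(7) = 83
  (RS)[0][1] = (9)*(-4) + (8)*(6) = 12
  (RS)[1][0] = (8)*(3) + (8)*(7) = 80
  (RS)[1][1] = (8)*(-4) + (8)*(6) = 16
RS =
[       83        12 ]
[       80        16 ]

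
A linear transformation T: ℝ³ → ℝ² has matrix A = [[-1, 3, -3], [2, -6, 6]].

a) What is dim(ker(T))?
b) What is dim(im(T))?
dim(ker) = 2, dim(im) = 1

Observe that row 2 = -2 × row 1 (so the rows are linearly dependent).
Thus rank(A) = 1 (only one linearly independent row).
dim(im(T)) = rank(A) = 1.
By the rank-nullity theorem applied to T: ℝ³ → ℝ², rank(A) + nullity(A) = 3 (the domain dimension), so dim(ker(T)) = 3 - 1 = 2.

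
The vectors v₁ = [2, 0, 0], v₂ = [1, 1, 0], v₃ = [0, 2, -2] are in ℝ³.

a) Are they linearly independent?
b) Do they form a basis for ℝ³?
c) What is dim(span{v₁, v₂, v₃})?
Yes independent, yes basis, dim = 3

Stack v₁, v₂, v₃ as rows of a 3×3 matrix.
[[2, 0, 0]; [1, 1, 0]; [0, 2, -2]] is already lower triangular with nonzero diagonal entries (2, 1, -2), so its determinant is the product of the diagonal entries, det = (2)·(1)·(-2) = -4 ≠ 0, and the rows are linearly independent.
Three linearly independent vectors in ℝ³ form a basis for ℝ³, so dim(span{v₁,v₂,v₃}) = 3.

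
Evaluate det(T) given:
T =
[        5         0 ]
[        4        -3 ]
det(T) = -15

For a 2×2 matrix [[a, b], [c, d]], det = a*d - b*c.
det(T) = (5)*(-3) - (0)*(4) = -15 - 0 = -15.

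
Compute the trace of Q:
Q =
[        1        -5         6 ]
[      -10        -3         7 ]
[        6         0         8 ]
tr(Q) = 1 - 3 + 8 = 6

The trace of a square matrix is the sum of its diagonal entries.
Diagonal entries of Q: Q[0][0] = 1, Q[1][1] = -3, Q[2][2] = 8.
tr(Q) = 1 - 3 + 8 = 6.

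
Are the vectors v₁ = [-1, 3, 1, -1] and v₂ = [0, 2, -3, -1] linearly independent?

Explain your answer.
Yes, linearly independent

Two vectors are linearly dependent iff one is a scalar multiple of the other.
No single scalar k satisfies v₂ = k·v₁ (the ratios of corresponding entries disagree), so v₁ and v₂ are linearly independent.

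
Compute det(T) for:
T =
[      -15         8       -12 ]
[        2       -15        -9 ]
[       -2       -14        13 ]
det(T) = 5447

Expand along row 0 (cofactor expansion): det(T) = a*(e*i - f*h) - b*(d*i - f*g) + c*(d*h - e*g), where the 3×3 is [[a, b, c], [d, e, f], [g, h, i]].
Minor M_00 = (-15)*(13) - (-9)*(-14) = -195 - 126 = -321.
Minor M_01 = (2)*(13) - (-9)*(-2) = 26 - 18 = 8.
Minor M_02 = (2)*(-14) - (-15)*(-2) = -28 - 30 = -58.
det(T) = (-15)*(-321) - (8)*(8) + (-12)*(-58) = 4815 - 64 + 696 = 5447.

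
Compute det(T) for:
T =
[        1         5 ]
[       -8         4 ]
det(T) = 44

For a 2×2 matrix [[a, b], [c, d]], det = a*d - b*c.
det(T) = (1)*(4) - (5)*(-8) = 4 + 40 = 44.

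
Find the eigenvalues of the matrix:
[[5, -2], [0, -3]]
λ = -3 and λ = 5

Characteristic equation: det(A - λI) = 0
λ² - (trace)λ + (det) = 0
λ² - (2)λ + (-15) = 0
λ² - 2λ - 15 = 0
Solving: λ = -3, 5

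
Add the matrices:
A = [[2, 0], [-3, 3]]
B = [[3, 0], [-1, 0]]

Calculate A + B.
[[5, 0], [-4, 3]]

Add corresponding elements:
(2)+(3)=5
(0)+(0)=0
(-3)+(-1)=-4
(3)+(0)=3
A + B = [[5, 0], [-4, 3]]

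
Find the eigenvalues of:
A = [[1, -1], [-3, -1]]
λ = -2, 2

Solve det(A - λI) = 0. For a 2×2 matrix this is λ² - (trace)λ + det = 0.
trace(A) = 1 - 1 = 0.
det(A) = (1)*(-1) - (-1)*(-3) = -1 - 3 = -4.
Characteristic equation: λ² - (0)λ + (-4) = 0.
Discriminant: (0)² - 4*(-4) = 0 + 16 = 16.
Roots: λ = (0 ± √16) / 2 = -2, 2.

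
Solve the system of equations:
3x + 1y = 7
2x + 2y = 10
x = 1, y = 4

Use elimination (row reduction):
Equation 1: 3x + 1y = 7.
Equation 2: 2x + 2y = 10.
Multiply Eq1 by 2 and Eq2 by 3: 6x + 2y = 14;  6x + 6y = 30.
Subtract: (4)y = 16, so y = 4.
Back-substitute into Eq1: 3x + 1*(4) = 7, so x = 1.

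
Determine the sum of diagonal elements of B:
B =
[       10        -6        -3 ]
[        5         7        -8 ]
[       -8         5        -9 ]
tr(B) = 10 + 7 - 9 = 8

The trace of a square matrix is the sum of its diagonal entries.
Diagonal entries of B: B[0][0] = 10, B[1][1] = 7, B[2][2] = -9.
tr(B) = 10 + 7 - 9 = 8.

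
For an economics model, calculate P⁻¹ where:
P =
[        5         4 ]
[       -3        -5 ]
det(P) = -13
P⁻¹ =
[     5/13      4/13 ]
[    -3/13     -5/13 ]

For a 2×2 matrix P = [[a, b], [c, d]] with det(P) ≠ 0, P⁻¹ = (1/det(P)) * [[d, -b], [-c, a]].
det(P) = (5)*(-5) - (4)*(-3) = -25 + 12 = -13.
P⁻¹ = (1/-13) * [[-5, -4], [3, 5]].
Dividing each entry by -13 and reducing:
P⁻¹ =
[     5/13      4/13 ]
[    -3/13     -5/13 ]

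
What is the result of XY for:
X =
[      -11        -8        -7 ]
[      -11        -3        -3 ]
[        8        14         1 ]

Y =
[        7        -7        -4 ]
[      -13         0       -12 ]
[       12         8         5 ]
XY =
[      -57        21       105 ]
[      -74        53        65 ]
[     -114       -48      -195 ]

Matrix multiplication: (XY)[i][j] = sum over k of X[i][k] * Y[k][j].
  (XY)[0][0] = (-11)*(7) + (-8)*(-13) + (-7)*(12) = -57
  (XY)[0][1] = (-11)*(-7) + (-8)*(0) + (-7)*(8) = 21
  (XY)[0][2] = (-11)*(-4) + (-8)*(-12) + (-7)*(5) = 105
  (XY)[1][0] = (-11)*(7) + (-3)*(-13) + (-3)*(12) = -74
  (XY)[1][1] = (-11)*(-7) + (-3)*(0) + (-3)*(8) = 53
  (XY)[1][2] = (-11)*(-4) + (-3)*(-12) + (-3)*(5) = 65
  (XY)[2][0] = (8)*(7) + (14)*(-13) + (1)*(12) = -114
  (XY)[2][1] = (8)*(-7) + (14)*(0) + (1)*(8) = -48
  (XY)[2][2] = (8)*(-4) + (14)*(-12) + (1)*(5) = -195
XY =
[      -57        21       105 ]
[      -74        53        65 ]
[     -114       -48      -195 ]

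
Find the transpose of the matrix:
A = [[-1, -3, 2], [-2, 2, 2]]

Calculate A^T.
[[-1, -2], [-3, 2], [2, 2]]

The transpose sends entry (i,j) to (j,i); rows become columns.
Row 0 of A: [-1, -3, 2] -> column 0 of A^T.
Row 1 of A: [-2, 2, 2] -> column 1 of A^T.
A^T = [[-1, -2], [-3, 2], [2, 2]]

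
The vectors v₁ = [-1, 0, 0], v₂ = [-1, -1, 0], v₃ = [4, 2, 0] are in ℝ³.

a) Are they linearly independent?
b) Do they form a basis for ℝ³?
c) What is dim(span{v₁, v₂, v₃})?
Not independent, not a basis, dim(span) = 2

Check whether v₃ can be written as a linear combination of v₁ and v₂.
v₃ = (-2)·v₁ + (-2)·v₂ = [4, 2, 0], so the three vectors are linearly dependent.
Thus they do not form a basis for ℝ³, and dim(span{v₁, v₂, v₃}) = 2 (spanned by v₁ and v₂).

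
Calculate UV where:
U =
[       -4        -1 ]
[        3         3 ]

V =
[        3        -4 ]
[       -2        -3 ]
UV =
[      -10        19 ]
[        3       -21 ]

Matrix multiplication: (UV)[i][j] = sum over k of U[i][k] * V[k][j].
  (UV)[0][0] = (-4)*(3) + (-1)*(-2) = -10
  (UV)[0][1] = (-4)*(-4) + (-1)*(-3) = 19
  (UV)[1][0] = (3)*(3) + (3)*(-2) = 3
  (UV)[1][1] = (3)*(-4) + (3)*(-3) = -21
UV =
[      -10        19 ]
[        3       -21 ]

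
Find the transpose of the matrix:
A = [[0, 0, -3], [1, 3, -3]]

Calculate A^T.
[[0, 1], [0, 3], [-3, -3]]

The transpose sends entry (i,j) to (j,i); rows become columns.
Row 0 of A: [0, 0, -3] -> column 0 of A^T.
Row 1 of A: [1, 3, -3] -> column 1 of A^T.
A^T = [[0, 1], [0, 3], [-3, -3]]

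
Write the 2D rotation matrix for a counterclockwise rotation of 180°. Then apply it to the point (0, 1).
R = [[-1, 0], [0, -1]]; R·(0, 1) = (0, -1)

Rotation matrix formula: R(θ) = [[cos θ, -sin θ], [sin θ, cos θ]]
For θ = 180°:
cos(180°) = -1
sin(180°) = 0
R = [[-1, 0], [0, -1]]
Apply to (0, 1): [-1·0 + (0)·1, 0·0 + -1·1] = (0, -1)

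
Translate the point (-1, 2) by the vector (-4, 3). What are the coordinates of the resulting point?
(-5, 5)

Translation by (-4, 3):
x' = -1 + -4 = -5
y' = 2 + 3 = 5
Homogeneous matrix: [[1, 0, -4], [0, 1, 3], [0, 0, 1]]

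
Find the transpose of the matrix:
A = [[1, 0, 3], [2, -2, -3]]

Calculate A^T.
[[1, 2], [0, -2], [3, -3]]

The transpose sends entry (i,j) to (j,i); rows become columns.
Row 0 of A: [1, 0, 3] -> column 0 of A^T.
Row 1 of A: [2, -2, -3] -> column 1 of A^T.
A^T = [[1, 2], [0, -2], [3, -3]]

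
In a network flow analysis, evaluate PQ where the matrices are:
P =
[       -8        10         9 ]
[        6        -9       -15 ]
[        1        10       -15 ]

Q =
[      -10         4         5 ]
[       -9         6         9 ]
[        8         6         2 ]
PQ =
[       62        82        68 ]
[      -99      -120       -81 ]
[     -220       -26        65 ]

Matrix multiplication: (PQ)[i][j] = sum over k of P[i][k] * Q[k][j].
  (PQ)[0][0] = (-8)*(-10) + (10)*(-9) + (9)*(8) = 62
  (PQ)[0][1] = (-8)*(4) + (10)*(6) + (9)*(6) = 82
  (PQ)[0][2] = (-8)*(5) + (10)*(9) + (9)*(2) = 68
  (PQ)[1][0] = (6)*(-10) + (-9)*(-9) + (-15)*(8) = -99
  (PQ)[1][1] = (6)*(4) + (-9)*(6) + (-15)*(6) = -120
  (PQ)[1][2] = (6)*(5) + (-9)*(9) + (-15)*(2) = -81
  (PQ)[2][0] = (1)*(-10) + (10)*(-9) + (-15)*(8) = -220
  (PQ)[2][1] = (1)*(4) + (10)*(6) + (-15)*(6) = -26
  (PQ)[2][2] = (1)*(5) + (10)*(9) + (-15)*(2) = 65
PQ =
[       62        82        68 ]
[      -99      -120       -81 ]
[     -220       -26        65 ]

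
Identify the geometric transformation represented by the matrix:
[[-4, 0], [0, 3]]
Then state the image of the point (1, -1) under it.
non-uniform scaling by (-4, 3); image of (1, -1) is (-4, -3)

This is diagonal with distinct entries, so it scales the x-axis by -4 and the y-axis by 3.
The matrix [[-4, 0], [0, 3]] represents: non-uniform scaling by (-4, 3).
Applying it to (1, -1): [-4·1 + 0·-1, 0·1 + 3·-1] = (-4, -3).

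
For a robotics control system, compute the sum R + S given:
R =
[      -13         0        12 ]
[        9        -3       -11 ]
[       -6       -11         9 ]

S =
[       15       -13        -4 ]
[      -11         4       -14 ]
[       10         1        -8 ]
R + S =
[        2       -13         8 ]
[       -2         1       -25 ]
[        4       -10         1 ]

Matrix addition is elementwise: (R+S)[i][j] = R[i][j] + S[i][j].
  (R+S)[0][0] = (-13) + (15) = 2
  (R+S)[0][1] = (0) + (-13) = -13
  (R+S)[0][2] = (12) + (-4) = 8
  (R+S)[1][0] = (9) + (-11) = -2
  (R+S)[1][1] = (-3) + (4) = 1
  (R+S)[1][2] = (-11) + (-14) = -25
  (R+S)[2][0] = (-6) + (10) = 4
  (R+S)[2][1] = (-11) + (1) = -10
  (R+S)[2][2] = (9) + (-8) = 1
R + S =
[        2       -13         8 ]
[       -2         1       -25 ]
[        4       -10         1 ]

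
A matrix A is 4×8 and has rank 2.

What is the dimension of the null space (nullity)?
6

The rank-nullity theorem for an m×n matrix states:
rank(A) + nullity(A) = n (the number of columns).
Here n = 8 and rank(A) = 2, so nullity(A) = 8 - 2 = 6.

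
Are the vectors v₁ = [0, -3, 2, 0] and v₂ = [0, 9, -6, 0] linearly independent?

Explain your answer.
No, linearly dependent (v₂ = -3·v₁)

Check whether there is a scalar k with v₂ = k·v₁.
Comparing components, k = -3 satisfies -3·[0, -3, 2, 0] = [0, 9, -6, 0].
Since v₂ is a scalar multiple of v₁, the two vectors are linearly dependent.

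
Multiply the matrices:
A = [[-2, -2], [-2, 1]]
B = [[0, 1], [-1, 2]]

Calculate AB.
[[2, -6], [-1, 0]]

Each entry (i,j) of AB = sum over k of A[i][k]*B[k][j].
(AB)[0][0] = (-2)*(0) + (-2)*(-1) = 2
(AB)[0][1] = (-2)*(1) + (-2)*(2) = -6
(AB)[1][0] = (-2)*(0) + (1)*(-1) = -1
(AB)[1][1] = (-2)*(1) + (1)*(2) = 0
AB = [[2, -6], [-1, 0]]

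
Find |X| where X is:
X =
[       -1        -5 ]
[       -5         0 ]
det(X) = -25

For a 2×2 matrix [[a, b], [c, d]], det = a*d - b*c.
det(X) = (-1)*(0) - (-5)*(-5) = 0 - 25 = -25.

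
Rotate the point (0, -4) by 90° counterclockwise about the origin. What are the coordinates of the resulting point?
(4, 0)

Rotation matrix R(θ) = [[cos θ, -sin θ], [sin θ, cos θ]]; for θ = 90°:
R = [[0, -1], [1, 0]]
Result: R × [0, -4]ᵀ = [0·0 + (-1)·-4, 1·0 + (0)·-4]ᵀ = (4, 0)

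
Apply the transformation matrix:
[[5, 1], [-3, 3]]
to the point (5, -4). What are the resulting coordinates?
(21, -27)

Matrix multiplication:
[[5, 1], [-3, 3]] × [5, -4]ᵀ
= [5×5 + 1×-4, -3×5 + 3×-4]ᵀ
= [21.0000, -27.0000]ᵀ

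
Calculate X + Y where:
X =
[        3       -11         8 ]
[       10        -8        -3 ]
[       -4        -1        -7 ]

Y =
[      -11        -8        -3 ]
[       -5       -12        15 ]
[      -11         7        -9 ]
X + Y =
[       -8       -19         5 ]
[        5       -20        12 ]
[      -15         6       -16 ]

Matrix addition is elementwise: (X+Y)[i][j] = X[i][j] + Y[i][j].
  (X+Y)[0][0] = (3) + (-11) = -8
  (X+Y)[0][1] = (-11) + (-8) = -19
  (X+Y)[0][2] = (8) + (-3) = 5
  (X+Y)[1][0] = (10) + (-5) = 5
  (X+Y)[1][1] = (-8) + (-12) = -20
  (X+Y)[1][2] = (-3) + (15) = 12
  (X+Y)[2][0] = (-4) + (-11) = -15
  (X+Y)[2][1] = (-1) + (7) = 6
  (X+Y)[2][2] = (-7) + (-9) = -16
X + Y =
[       -8       -19         5 ]
[        5       -20        12 ]
[      -15         6       -16 ]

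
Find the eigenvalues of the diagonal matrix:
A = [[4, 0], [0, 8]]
λ₁ = 4, λ₂ = 8

The characteristic polynomial of A is det(A - λI) = (4 - λ)(8 - λ) = 0.
The roots are λ = 4 and λ = 8, so the eigenvalues are the diagonal entries.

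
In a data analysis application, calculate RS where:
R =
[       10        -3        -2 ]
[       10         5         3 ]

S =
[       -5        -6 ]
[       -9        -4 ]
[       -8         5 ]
RS =
[       -7       -58 ]
[     -119       -65 ]

Matrix multiplication: (RS)[i][j] = sum over k of R[i][k] * S[k][j].
  (RS)[0][0] = (10)*(-5) + (-3)*(-9) + (-2)*(-8) = -7
  (RS)[0][1] = (10)*(-6) + (-3)*(-4) + (-2)*(5) = -58
  (RS)[1][0] = (10)*(-5) + (5)*(-9) + (3)*(-8) = -119
  (RS)[1][1] = (10)*(-6) + (5)*(-4) + (3)*(5) = -65
RS =
[       -7       -58 ]
[     -119       -65 ]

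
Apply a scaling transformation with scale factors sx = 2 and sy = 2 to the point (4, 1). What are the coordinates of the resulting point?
(8, 2)

Scaling matrix:
[[2, 0], [0, 2]]
Result: (4 × 2, 1 × 2) = (8, 2)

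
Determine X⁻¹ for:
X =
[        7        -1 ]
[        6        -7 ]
det(X) = -43
X⁻¹ =
[     7/43     -1/43 ]
[     6/43     -7/43 ]

For a 2×2 matrix X = [[a, b], [c, d]] with det(X) ≠ 0, X⁻¹ = (1/det(X)) * [[d, -b], [-c, a]].
det(X) = (7)*(-7) - (-1)*(6) = -49 + 6 = -43.
X⁻¹ = (1/-43) * [[-7, 1], [-6, 7]].
Dividing each entry by -43 and reducing:
X⁻¹ =
[     7/43     -1/43 ]
[     6/43     -7/43 ]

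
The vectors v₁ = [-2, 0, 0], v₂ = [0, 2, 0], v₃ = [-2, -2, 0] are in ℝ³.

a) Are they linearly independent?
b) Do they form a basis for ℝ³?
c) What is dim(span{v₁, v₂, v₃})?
Not independent, not a basis, dim(span) = 2

Check whether v₃ can be written as a linear combination of v₁ and v₂.
v₃ = (1)·v₁ + (-1)·v₂ = [-2, -2, 0], so the three vectors are linearly dependent.
Thus they do not form a basis for ℝ³, and dim(span{v₁, v₂, v₃}) = 2 (spanned by v₁ and v₂).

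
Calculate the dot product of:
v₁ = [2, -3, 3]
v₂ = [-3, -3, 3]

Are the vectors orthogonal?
12, No

The dot product is the sum of products of corresponding components.
v₁·v₂ = (2)*(-3) + (-3)*(-3) + (3)*(3) = -6 + 9 + 9 = 12.
Two vectors are orthogonal iff their dot product is 0; here the dot product is 12, so the vectors are not orthogonal.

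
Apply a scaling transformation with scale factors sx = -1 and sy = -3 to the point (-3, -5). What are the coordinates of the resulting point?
(3, 15)

Scaling matrix:
[[-1, 0], [0, -3]]
Result: (-3 × -1, -5 × -3) = (3, 15)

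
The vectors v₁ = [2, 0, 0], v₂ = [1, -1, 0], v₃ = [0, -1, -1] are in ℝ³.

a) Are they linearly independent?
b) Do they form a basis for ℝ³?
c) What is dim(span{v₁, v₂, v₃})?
Yes independent, yes basis, dim = 3

Stack v₁, v₂, v₃ as rows of a 3×3 matrix.
[[2, 0, 0]; [1, -1, 0]; [0, -1, -1]] is already lower triangular with nonzero diagonal entries (2, -1, -1), so its determinant is the product of the diagonal entries, det = (2)·(-1)·(-1) = 2 ≠ 0, and the rows are linearly independent.
Three linearly independent vectors in ℝ³ form a basis for ℝ³, so dim(span{v₁,v₂,v₃}) = 3.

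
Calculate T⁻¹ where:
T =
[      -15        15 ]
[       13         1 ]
det(T) = -210
T⁻¹ =
[   -1/210      1/14 ]
[   13/210      1/14 ]

For a 2×2 matrix T = [[a, b], [c, d]] with det(T) ≠ 0, T⁻¹ = (1/det(T)) * [[d, -b], [-c, a]].
det(T) = (-15)*(1) - (15)*(13) = -15 - 195 = -210.
T⁻¹ = (1/-210) * [[1, -15], [-13, -15]].
Dividing each entry by -210 and reducing:
T⁻¹ =
[   -1/210      1/14 ]
[   13/210      1/14 ]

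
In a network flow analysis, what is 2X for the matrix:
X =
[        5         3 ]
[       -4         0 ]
2X =
[       10         6 ]
[       -8         0 ]

Scalar multiplication is elementwise: (2X)[i][j] = 2 * X[i][j].
  (2X)[0][0] = 2 * (5) = 10
  (2X)[0][1] = 2 * (3) = 6
  (2X)[1][0] = 2 * (-4) = -8
  (2X)[1][1] = 2 * (0) = 0
2X =
[       10         6 ]
[       -8         0 ]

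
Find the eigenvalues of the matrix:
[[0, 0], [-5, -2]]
λ = -2 and λ = 0

Characteristic equation: det(A - λI) = 0
λ² - (trace)λ + (det) = 0
λ² - (-2)λ + (0) = 0
λ² + 2λ + 0 = 0
Solving: λ = -2, 0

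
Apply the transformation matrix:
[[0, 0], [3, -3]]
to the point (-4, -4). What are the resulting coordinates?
(0, 0)

Matrix multiplication:
[[0, 0], [3, -3]] × [-4, -4]ᵀ
= [0×-4 + 0×-4, 3×-4 + -3×-4]ᵀ
= [0.0000, 0.0000]ᵀ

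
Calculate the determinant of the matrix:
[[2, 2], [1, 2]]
2

For a 2×2 matrix [[a, b], [c, d]], det = ad - bc
det = (2)(2) - (2)(1) = 4 - 2 = 2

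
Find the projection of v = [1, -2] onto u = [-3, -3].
[-1/2, -1/2]

The projection of v onto u is proj_u(v) = ((v·u) / (u·u)) · u.
v·u = (1)*(-3) + (-2)*(-3) = 3.
u·u = (-3)*(-3) + (-3)*(-3) = 18.
coefficient = 3 / 18 = 1/6.
proj_u(v) = 1/6 · [-3, -3] = [-1/2, -1/2].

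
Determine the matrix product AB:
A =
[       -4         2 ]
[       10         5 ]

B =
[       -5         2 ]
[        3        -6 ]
AB =
[       26       -20 ]
[      -35       -10 ]

Matrix multiplication: (AB)[i][j] = sum over k of A[i][k] * B[k][j].
  (AB)[0][0] = (-4)*(-5) + (2)*(3) = 26
  (AB)[0][1] = (-4)*(2) + (2)*(-6) = -20
  (AB)[1][0] = (10)*(-5) + (5)*(3) = -35
  (AB)[1][1] = (10)*(2) + (5)*(-6) = -10
AB =
[       26       -20 ]
[      -35       -10 ]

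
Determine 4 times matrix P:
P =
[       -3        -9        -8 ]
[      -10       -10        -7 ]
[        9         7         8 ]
4P =
[      -12       -36       -32 ]
[      -40       -40       -28 ]
[       36        28        32 ]

Scalar multiplication is elementwise: (4P)[i][j] = 4 * P[i][j].
  (4P)[0][0] = 4 * (-3) = -12
  (4P)[0][1] = 4 * (-9) = -36
  (4P)[0][2] = 4 * (-8) = -32
  (4P)[1][0] = 4 * (-10) = -40
  (4P)[1][1] = 4 * (-10) = -40
  (4P)[1][2] = 4 * (-7) = -28
  (4P)[2][0] = 4 * (9) = 36
  (4P)[2][1] = 4 * (7) = 28
  (4P)[2][2] = 4 * (8) = 32
4P =
[      -12       -36       -32 ]
[      -40       -40       -28 ]
[       36        28        32 ]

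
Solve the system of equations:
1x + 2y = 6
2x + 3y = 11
x = 4, y = 1

Use elimination (row reduction):
Equation 1: 1x + 2y = 6.
Equation 2: 2x + 3y = 11.
Multiply Eq1 by 2 and Eq2 by 1: 2x + 4y = 12;  2x + 3y = 11.
Subtract: (-1)y = -1, so y = 1.
Back-substitute into Eq1: 1x + 2*(1) = 6, so x = 4.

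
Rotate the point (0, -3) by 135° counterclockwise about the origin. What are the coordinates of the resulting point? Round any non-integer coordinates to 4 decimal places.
(2.1213, 2.1213)

Rotation matrix R(θ) = [[cos θ, -sin θ], [sin θ, cos θ]]; for θ = 135°:
R = [[-√2/2, -√2/2], [√2/2, -√2/2]]
Result: R × [0, -3]ᵀ = [-√2/2·0 + (-√2/2)·-3, √2/2·0 + (-√2/2)·-3]ᵀ = (2.1213, 2.1213)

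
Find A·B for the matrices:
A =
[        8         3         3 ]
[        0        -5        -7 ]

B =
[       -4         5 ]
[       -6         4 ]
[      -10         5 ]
AB =
[      -80        67 ]
[      100       -55 ]

Matrix multiplication: (AB)[i][j] = sum over k of A[i][k] * B[k][j].
  (AB)[0][0] = (8)*(-4) + (3)*(-6) + (3)*(-10) = -80
  (AB)[0][1] = (8)*(5) + (3)*(4) + (3)*(5) = 67
  (AB)[1][0] = (0)*(-4) + (-5)*(-6) + (-7)*(-10) = 100
  (AB)[1][1] = (0)*(5) + (-5)*(4) + (-7)*(5) = -55
AB =
[      -80        67 ]
[      100       -55 ]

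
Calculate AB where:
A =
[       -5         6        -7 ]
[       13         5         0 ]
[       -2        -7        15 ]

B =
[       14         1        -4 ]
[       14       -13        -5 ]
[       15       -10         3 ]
AB =
[      -91       -13       -31 ]
[      252       -52       -77 ]
[       99       -61        88 ]

Matrix multiplication: (AB)[i][j] = sum over k of A[i][k] * B[k][j].
  (AB)[0][0] = (-5)*(14) + (6)*(14) + (-7)*(15) = -91
  (AB)[0][1] = (-5)*(1) + (6)*(-13) + (-7)*(-10) = -13
  (AB)[0][2] = (-5)*(-4) + (6)*(-5) + (-7)*(3) = -31
  (AB)[1][0] = (13)*(14) + (5)*(14) + (0)*(15) = 252
  (AB)[1][1] = (13)*(1) + (5)*(-13) + (0)*(-10) = -52
  (AB)[1][2] = (13)*(-4) + (5)*(-5) + (0)*(3) = -77
  (AB)[2][0] = (-2)*(14) + (-7)*(14) + (15)*(15) = 99
  (AB)[2][1] = (-2)*(1) + (-7)*(-13) + (15)*(-10) = -61
  (AB)[2][2] = (-2)*(-4) + (-7)*(-5) + (15)*(3) = 88
AB =
[      -91       -13       -31 ]
[      252       -52       -77 ]
[       99       -61        88 ]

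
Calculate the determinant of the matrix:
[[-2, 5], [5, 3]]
-31

For a 2×2 matrix [[a, b], [c, d]], det = ad - bc
det = (-2)(3) - (5)(5) = -6 - 25 = -31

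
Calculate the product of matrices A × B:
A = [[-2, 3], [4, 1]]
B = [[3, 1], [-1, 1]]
[[-9, 1], [11, 5]]

Matrix multiplication:
C[0][0] = -2×3 + 3×-1 = -9
C[0][1] = -2×1 + 3×1 = 1
C[1][0] = 4×3 + 1×-1 = 11
C[1][1] = 4×1 + 1×1 = 5
Result: [[-9, 1], [11, 5]]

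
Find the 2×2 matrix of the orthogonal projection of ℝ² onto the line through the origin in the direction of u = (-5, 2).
[[25/29, -10/29], [-10/29, 4/29]]

The orthogonal projection onto the line spanned by a nonzero vector u = (a, b) has matrix P = (u uᵀ) / (uᵀ u) = (1/(a² + b²)) · [[a², ab], [ab, b²]].
Here u = (-5, 2), so a² + b² = 25 + 4 = 29.
P = (1/29) · [[25, -10], [-10, 4]] = [[25/29, -10/29], [-10/29, 4/29]].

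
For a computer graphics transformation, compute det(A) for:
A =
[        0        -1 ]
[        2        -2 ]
det(A) = 2

For a 2×2 matrix [[a, b], [c, d]], det = a*d - b*c.
det(A) = (0)*(-2) - (-1)*(2) = 0 + 2 = 2.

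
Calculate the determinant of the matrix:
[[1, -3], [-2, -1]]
-7

For a 2×2 matrix [[a, b], [c, d]], det = ad - bc
det = (1)(-1) - (-3)(-2) = -1 - 6 = -7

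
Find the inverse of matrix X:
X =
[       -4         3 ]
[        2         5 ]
det(X) = -26
X⁻¹ =
[    -5/26      3/26 ]
[     1/13      2/13 ]

For a 2×2 matrix X = [[a, b], [c, d]] with det(X) ≠ 0, X⁻¹ = (1/det(X)) * [[d, -b], [-c, a]].
det(X) = (-4)*(5) - (3)*(2) = -20 - 6 = -26.
X⁻¹ = (1/-26) * [[5, -3], [-2, -4]].
Dividing each entry by -26 and reducing:
X⁻¹ =
[    -5/26      3/26 ]
[     1/13      2/13 ]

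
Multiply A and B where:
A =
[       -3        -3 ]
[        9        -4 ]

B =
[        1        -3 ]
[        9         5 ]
AB =
[      -30        -6 ]
[      -27       -47 ]

Matrix multiplication: (AB)[i][j] = sum over k of A[i][k] * B[k][j].
  (AB)[0][0] = (-3)*(1) + (-3)*(9) = -30
  (AB)[0][1] = (-3)*(-3) + (-3)*(5) = -6
  (AB)[1][0] = (9)*(1) + (-4)*(9) = -27
  (AB)[1][1] = (9)*(-3) + (-4)*(5) = -47
AB =
[      -30        -6 ]
[      -27       -47 ]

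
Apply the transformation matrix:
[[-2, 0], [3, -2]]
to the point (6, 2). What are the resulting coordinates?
(-12, 14)

Matrix multiplication:
[[-2, 0], [3, -2]] × [6, 2]ᵀ
= [-2×6 + 0×2, 3×6 + -2×2]ᵀ
= [-12.0000, 14.0000]ᵀ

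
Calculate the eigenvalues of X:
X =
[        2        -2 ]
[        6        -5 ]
λ = -2, -1

Solve det(X - λI) = 0. For a 2×2 matrix the characteristic equation is λ² - (trace)λ + det = 0.
trace(X) = a + d = 2 - 5 = -3.
det(X) = a*d - b*c = (2)*(-5) - (-2)*(6) = -10 + 12 = 2.
Characteristic equation: λ² - (-3)λ + (2) = 0.
Discriminant = (-3)² - 4*(2) = 9 - 8 = 1.
λ = (-3 ± √1) / 2 = (-3 ± 1) / 2 = -2, -1.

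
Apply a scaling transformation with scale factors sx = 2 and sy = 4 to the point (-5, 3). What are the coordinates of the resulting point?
(-10, 12)

Scaling matrix:
[[2, 0], [0, 4]]
Result: (-5 × 2, 3 × 4) = (-10, 12)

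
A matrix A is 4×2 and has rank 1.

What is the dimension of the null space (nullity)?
1

The rank-nullity theorem for an m×n matrix states:
rank(A) + nullity(A) = n (the number of columns).
Here n = 2 and rank(A) = 1, so nullity(A) = 2 - 1 = 1.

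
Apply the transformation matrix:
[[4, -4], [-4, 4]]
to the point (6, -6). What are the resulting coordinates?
(48, -48)

Matrix multiplication:
[[4, -4], [-4, 4]] × [6, -6]ᵀ
= [4×6 + -4×-6, -4×6 + 4×-6]ᵀ
= [48.0000, -48.0000]ᵀ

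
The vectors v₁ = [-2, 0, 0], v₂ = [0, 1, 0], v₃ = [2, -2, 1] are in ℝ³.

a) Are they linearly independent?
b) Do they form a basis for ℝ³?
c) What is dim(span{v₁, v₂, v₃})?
Yes independent, yes basis, dim = 3

Stack v₁, v₂, v₃ as rows of a 3×3 matrix.
[[-2, 0, 0]; [0, 1, 0]; [2, -2, 1]] is already lower triangular with nonzero diagonal entries (-2, 1, 1), so its determinant is the product of the diagonal entries, det = (-2)·(1)·(1) = -2 ≠ 0, and the rows are linearly independent.
Three linearly independent vectors in ℝ³ form a basis for ℝ³, so dim(span{v₁,v₂,v₃}) = 3.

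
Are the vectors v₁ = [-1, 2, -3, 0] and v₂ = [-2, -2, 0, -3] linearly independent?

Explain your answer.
Yes, linearly independent

Two vectors are linearly dependent iff one is a scalar multiple of the other.
No single scalar k satisfies v₂ = k·v₁ (the ratios of corresponding entries disagree), so v₁ and v₂ are linearly independent.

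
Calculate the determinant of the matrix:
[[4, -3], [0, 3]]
12

For a 2×2 matrix [[a, b], [c, d]], det = ad - bc
det = (4)(3) - (-3)(0) = 12 - 0 = 12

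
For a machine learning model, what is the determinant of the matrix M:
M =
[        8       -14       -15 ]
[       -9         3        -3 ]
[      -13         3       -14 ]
det(M) = 774

Expand along row 0 (cofactor expansion): det(M) = a*(e*i - f*h) - b*(d*i - f*g) + c*(d*h - e*g), where the 3×3 is [[a, b, c], [d, e, f], [g, h, i]].
Minor M_00 = (3)*(-14) - (-3)*(3) = -42 + 9 = -33.
Minor M_01 = (-9)*(-14) - (-3)*(-13) = 126 - 39 = 87.
Minor M_02 = (-9)*(3) - (3)*(-13) = -27 + 39 = 12.
det(M) = (8)*(-33) - (-14)*(87) + (-15)*(12) = -264 + 1218 - 180 = 774.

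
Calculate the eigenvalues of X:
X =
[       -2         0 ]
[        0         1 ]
λ = -2, 1

Solve det(X - λI) = 0. For a 2×2 matrix the characteristic equation is λ² - (trace)λ + det = 0.
trace(X) = a + d = -2 + 1 = -1.
det(X) = a*d - b*c = (-2)*(1) - (0)*(0) = -2 - 0 = -2.
Characteristic equation: λ² - (-1)λ + (-2) = 0.
Discriminant = (-1)² - 4*(-2) = 1 + 8 = 9.
λ = (-1 ± √9) / 2 = (-1 ± 3) / 2 = -2, 1.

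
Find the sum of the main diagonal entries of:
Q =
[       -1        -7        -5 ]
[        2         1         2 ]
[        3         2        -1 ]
tr(Q) = -1 + 1 - 1 = -1

The trace of a square matrix is the sum of its diagonal entries.
Diagonal entries of Q: Q[0][0] = -1, Q[1][1] = 1, Q[2][2] = -1.
tr(Q) = -1 + 1 - 1 = -1.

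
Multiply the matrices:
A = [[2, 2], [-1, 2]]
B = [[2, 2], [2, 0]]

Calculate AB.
[[8, 4], [2, -2]]

Each entry (i,j) of AB = sum over k of A[i][k]*B[k][j].
(AB)[0][0] = (2)*(2) + (2)*(2) = 8
(AB)[0][1] = (2)*(2) + (2)*(0) = 4
(AB)[1][0] = (-1)*(2) + (2)*(2) = 2
(AB)[1][1] = (-1)*(2) + (2)*(0) = -2
AB = [[8, 4], [2, -2]]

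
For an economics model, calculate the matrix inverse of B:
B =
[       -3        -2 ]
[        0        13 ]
det(B) = -39
B⁻¹ =
[     -1/3     -2/39 ]
[        0      1/13 ]

For a 2×2 matrix B = [[a, b], [c, d]] with det(B) ≠ 0, B⁻¹ = (1/det(B)) * [[d, -b], [-c, a]].
det(B) = (-3)*(13) - (-2)*(0) = -39 - 0 = -39.
B⁻¹ = (1/-39) * [[13, 2], [0, -3]].
Dividing each entry by -39 and reducing:
B⁻¹ =
[     -1/3     -2/39 ]
[        0      1/13 ]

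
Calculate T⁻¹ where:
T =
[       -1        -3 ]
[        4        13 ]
det(T) = -1
T⁻¹ =
[      -13        -3 ]
[        4         1 ]

For a 2×2 matrix T = [[a, b], [c, d]] with det(T) ≠ 0, T⁻¹ = (1/det(T)) * [[d, -b], [-c, a]].
det(T) = (-1)*(13) - (-3)*(4) = -13 + 12 = -1.
T⁻¹ = (1/-1) * [[13, 3], [-4, -1]].
Dividing each entry by -1 and reducing:
T⁻¹ =
[      -13        -3 ]
[        4         1 ]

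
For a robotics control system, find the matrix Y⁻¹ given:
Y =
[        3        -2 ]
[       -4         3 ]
det(Y) = 1
Y⁻¹ =
[        3         2 ]
[        4         3 ]

For a 2×2 matrix Y = [[a, b], [c, d]] with det(Y) ≠ 0, Y⁻¹ = (1/det(Y)) * [[d, -b], [-c, a]].
det(Y) = (3)*(3) - (-2)*(-4) = 9 - 8 = 1.
Y⁻¹ = (1/1) * [[3, 2], [4, 3]].
Dividing each entry by 1 and reducing:
Y⁻¹ =
[        3         2 ]
[        4         3 ]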